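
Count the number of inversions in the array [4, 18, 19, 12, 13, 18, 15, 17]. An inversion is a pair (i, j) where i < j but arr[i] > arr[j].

Finding inversions in [4, 18, 19, 12, 13, 18, 15, 17]:

(1, 3): arr[1]=18 > arr[3]=12
(1, 4): arr[1]=18 > arr[4]=13
(1, 6): arr[1]=18 > arr[6]=15
(1, 7): arr[1]=18 > arr[7]=17
(2, 3): arr[2]=19 > arr[3]=12
(2, 4): arr[2]=19 > arr[4]=13
(2, 5): arr[2]=19 > arr[5]=18
(2, 6): arr[2]=19 > arr[6]=15
(2, 7): arr[2]=19 > arr[7]=17
(5, 6): arr[5]=18 > arr[6]=15
(5, 7): arr[5]=18 > arr[7]=17

Total inversions: 11

The array has 11 inversion(s): (1,3), (1,4), (1,6), (1,7), (2,3), (2,4), (2,5), (2,6), (2,7), (5,6), (5,7). Each pair (i,j) satisfies i < j and arr[i] > arr[j].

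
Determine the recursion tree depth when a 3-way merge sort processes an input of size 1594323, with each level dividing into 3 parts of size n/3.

For divide and conquer with division factor 3:

Problem sizes at each level:
Level 0: 1594323
Level 1: 531441
Level 2: 177147
Level 3: 59049
Level 4: 19683
Level 5: 6561
Level 6: 2187
Level 7: 729
Level 8: 243
Level 9: 81
Level 10: 27
Level 11: 9
Level 12: 3
Level 13: 1

The root is level 0 and the size-1 base case is level 13 (the tree spans levels 0 through 13, i.e. 14 levels counting the root), so the depth is the number of divisions: log_3(1594323) = 13

The recursion tree depth is log_3(1594323) = 13. At each level, the problem size is divided by 3, so it takes 13 divisions to reduce to a base case of size 1. The algorithm makes 3 recursive calls at each level.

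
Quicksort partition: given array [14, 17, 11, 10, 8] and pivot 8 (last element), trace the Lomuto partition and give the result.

Lomuto partition with pivot = 8:

Initial array: [14, 17, 11, 10, 8]

arr[0]=14 > 8: no swap
arr[1]=17 > 8: no swap
arr[2]=11 > 8: no swap
arr[3]=10 > 8: no swap

Place pivot at position 0: [8, 17, 11, 10, 14]
Pivot position: 0

After partitioning with pivot 8, the array becomes [8, 17, 11, 10, 14]. The pivot is placed at index 0. All elements to the left of the pivot are <= 8, and all elements to the right are > 8.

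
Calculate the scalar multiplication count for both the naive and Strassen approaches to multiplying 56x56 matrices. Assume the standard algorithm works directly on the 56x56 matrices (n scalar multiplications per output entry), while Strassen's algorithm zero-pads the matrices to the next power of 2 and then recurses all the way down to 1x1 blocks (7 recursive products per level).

Matrix multiplication for 56x56 matrices:

Strassen's algorithm requires power-of-2 dimensions. Pad 56x56 to 64x64 (next power of 2).

Standard algorithm: 56^3 = 175616 multiplications
Strassen's algorithm: 7^(log2(64)) = 7^6 = 117649 multiplications
Savings: 175616 - 117649 = 57967 multiplications

Standard: 175616 multiplications (56^3). Strassen: 117649 multiplications (7^6, after padding to 64x64). Strassen reduces 8 recursive multiplications to 7 at each level.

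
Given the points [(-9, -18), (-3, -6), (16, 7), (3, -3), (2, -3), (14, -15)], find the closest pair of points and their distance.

Computing all pairwise distances among 6 points:

d((-9, -18), (-3, -6)) = 13.4164
d((-9, -18), (16, 7)) = 35.3553
d((-9, -18), (3, -3)) = 19.2094
d((-9, -18), (2, -3)) = 18.6011
d((-9, -18), (14, -15)) = 23.1948
d((-3, -6), (16, 7)) = 23.0217
d((-3, -6), (3, -3)) = 6.7082
d((-3, -6), (2, -3)) = 5.831
d((-3, -6), (14, -15)) = 19.2354
d((16, 7), (3, -3)) = 16.4012
d((16, 7), (2, -3)) = 17.2047
d((16, 7), (14, -15)) = 22.0907
d((3, -3), (2, -3)) = 1.0 <-- minimum
d((3, -3), (14, -15)) = 16.2788
d((2, -3), (14, -15)) = 16.9706

Closest pair: (3, -3) and (2, -3) with distance 1.0

The closest pair is (3, -3) and (2, -3) with Euclidean distance 1.0. For 6 points, brute-force pairwise comparison is shown above. For large n, the divide-and-conquer algorithm (sort by x, recurse on halves, check the dividing strip) achieves O(n log n).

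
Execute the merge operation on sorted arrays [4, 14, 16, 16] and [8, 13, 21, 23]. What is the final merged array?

Merging process:

Compare 4 vs 8: take 4 from left. Merged: [4]
Compare 14 vs 8: take 8 from right. Merged: [4, 8]
Compare 14 vs 13: take 13 from right. Merged: [4, 8, 13]
Compare 14 vs 21: take 14 from left. Merged: [4, 8, 13, 14]
Compare 16 vs 21: take 16 from left. Merged: [4, 8, 13, 14, 16]
Compare 16 vs 21: take 16 from left. Merged: [4, 8, 13, 14, 16, 16]
Append remaining from right: [21, 23]. Merged: [4, 8, 13, 14, 16, 16, 21, 23]

Final merged array: [4, 8, 13, 14, 16, 16, 21, 23]
Total comparisons: 6

The merged array is [4, 8, 13, 14, 16, 16, 21, 23], requiring 6 comparisons. The merge step runs in O(n) time where n is the total number of elements.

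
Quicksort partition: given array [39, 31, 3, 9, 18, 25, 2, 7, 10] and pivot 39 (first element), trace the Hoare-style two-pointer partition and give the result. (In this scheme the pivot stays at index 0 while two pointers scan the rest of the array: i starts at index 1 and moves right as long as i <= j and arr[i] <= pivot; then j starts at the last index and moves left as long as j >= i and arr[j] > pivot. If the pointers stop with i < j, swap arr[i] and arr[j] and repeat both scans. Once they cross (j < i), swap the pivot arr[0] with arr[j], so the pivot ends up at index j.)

Hoare-style two-pointer partition with pivot = 39:

Initial array: [39, 31, 3, 9, 18, 25, 2, 7, 10]

Pointers start at i = 1, j = 8.
i ends at 9, j ends at 8: the pointers have crossed (j < i), so scanning stops.

Swap pivot arr[0] with arr[8] to place pivot at position 8: [10, 31, 3, 9, 18, 25, 2, 7, 39]
Pivot position: 8

After partitioning with pivot 39, the array becomes [10, 31, 3, 9, 18, 25, 2, 7, 39]. The pivot is placed at index 8. All elements to the left of the pivot are <= 39, and all elements to the right are > 39.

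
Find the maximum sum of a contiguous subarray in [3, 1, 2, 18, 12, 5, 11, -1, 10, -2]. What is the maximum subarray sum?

Using Kadane's algorithm on [3, 1, 2, 18, 12, 5, 11, -1, 10, -2]:

Scanning through the array:
Position 1 (value 1): max_ending_here = 4, max_so_far = 4
Position 2 (value 2): max_ending_here = 6, max_so_far = 6
Position 3 (value 18): max_ending_here = 24, max_so_far = 24
Position 4 (value 12): max_ending_here = 36, max_so_far = 36
Position 5 (value 5): max_ending_here = 41, max_so_far = 41
Position 6 (value 11): max_ending_here = 52, max_so_far = 52
Position 7 (value -1): max_ending_here = 51, max_so_far = 52
Position 8 (value 10): max_ending_here = 61, max_so_far = 61
Position 9 (value -2): max_ending_here = 59, max_so_far = 61

Maximum subarray: [3, 1, 2, 18, 12, 5, 11, -1, 10]
Maximum sum: 61

The maximum subarray is [3, 1, 2, 18, 12, 5, 11, -1, 10] with sum 61. This subarray runs from index 0 to index 8.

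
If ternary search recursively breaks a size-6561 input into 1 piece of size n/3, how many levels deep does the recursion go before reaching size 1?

For divide and conquer with division factor 3:

Problem sizes at each level:
Level 0: 6561
Level 1: 2187
Level 2: 729
Level 3: 243
Level 4: 81
Level 5: 27
Level 6: 9
Level 7: 3
Level 8: 1

The root is level 0 and the size-1 base case is level 8 (the tree spans levels 0 through 8, i.e. 9 levels counting the root), so the depth is the number of divisions: log_3(6561) = 8

The recursion tree depth is log_3(6561) = 8. At each level, the problem size is divided by 3, so it takes 8 divisions to reduce to a base case of size 1. The algorithm makes 1 recursive call at each level.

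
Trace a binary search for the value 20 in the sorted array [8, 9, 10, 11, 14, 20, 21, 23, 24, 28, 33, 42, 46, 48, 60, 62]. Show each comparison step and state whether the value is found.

Binary search for 20 in [8, 9, 10, 11, 14, 20, 21, 23, 24, 28, 33, 42, 46, 48, 60, 62]:

lo=0, hi=15, mid=7, arr[mid]=23 -> 23 > 20, search left half
lo=0, hi=6, mid=3, arr[mid]=11 -> 11 < 20, search right half
lo=4, hi=6, mid=5, arr[mid]=20 -> Found target at index 5!

Binary search finds 20 at index 5 after 3 comparisons. The search repeatedly halves the search space by comparing with the middle element.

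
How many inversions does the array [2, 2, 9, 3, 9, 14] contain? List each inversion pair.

Finding inversions in [2, 2, 9, 3, 9, 14]:

(2, 3): arr[2]=9 > arr[3]=3

Total inversions: 1

The array has 1 inversion(s): (2,3). Each pair (i,j) satisfies i < j and arr[i] > arr[j].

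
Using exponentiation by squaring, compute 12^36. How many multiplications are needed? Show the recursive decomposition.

Computing 12^36 by squaring (build up from 12^1; each line after the first costs one multiplication):

12^1 = 12
12^2 = (12^1)^2 = 12^2 = 144
12^4 = (12^2)^2 = 144^2 = 20736
12^8 = (12^4)^2 = 20736^2 = 429981696
12^9 = 12 * 12^8 = 12 * 429981696 = 5159780352
12^18 = (12^9)^2 = 5159780352^2 = 26623333280885243904
12^36 = (12^18)^2 = 26623333280885243904^2 = 708801874985091845381344307009569161216

Result: 708801874985091845381344307009569161216
Multiplications needed: 6 (6 lines after 12^1)

12^36 = 708801874985091845381344307009569161216. Using exponentiation by squaring, this requires 6 multiplications. The key idea: if the exponent is even, square the half-power; if odd, multiply by the base once.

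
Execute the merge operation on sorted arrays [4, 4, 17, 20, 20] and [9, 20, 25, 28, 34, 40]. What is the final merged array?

Merging process:

Compare 4 vs 9: take 4 from left. Merged: [4]
Compare 4 vs 9: take 4 from left. Merged: [4, 4]
Compare 17 vs 9: take 9 from right. Merged: [4, 4, 9]
Compare 17 vs 20: take 17 from left. Merged: [4, 4, 9, 17]
Compare 20 vs 20: take 20 from left. Merged: [4, 4, 9, 17, 20]
Compare 20 vs 20: take 20 from left. Merged: [4, 4, 9, 17, 20, 20]
Append remaining from right: [20, 25, 28, 34, 40]. Merged: [4, 4, 9, 17, 20, 20, 20, 25, 28, 34, 40]

Final merged array: [4, 4, 9, 17, 20, 20, 20, 25, 28, 34, 40]
Total comparisons: 6

The merged array is [4, 4, 9, 17, 20, 20, 20, 25, 28, 34, 40], requiring 6 comparisons. The merge step runs in O(n) time where n is the total number of elements.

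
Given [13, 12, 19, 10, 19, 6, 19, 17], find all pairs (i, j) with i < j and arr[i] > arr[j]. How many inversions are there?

Finding inversions in [13, 12, 19, 10, 19, 6, 19, 17]:

(0, 1): arr[0]=13 > arr[1]=12
(0, 3): arr[0]=13 > arr[3]=10
(0, 5): arr[0]=13 > arr[5]=6
(1, 3): arr[1]=12 > arr[3]=10
(1, 5): arr[1]=12 > arr[5]=6
(2, 3): arr[2]=19 > arr[3]=10
(2, 5): arr[2]=19 > arr[5]=6
(2, 7): arr[2]=19 > arr[7]=17
(3, 5): arr[3]=10 > arr[5]=6
(4, 5): arr[4]=19 > arr[5]=6
(4, 7): arr[4]=19 > arr[7]=17
(6, 7): arr[6]=19 > arr[7]=17

Total inversions: 12

The array has 12 inversion(s): (0,1), (0,3), (0,5), (1,3), (1,5), (2,3), (2,5), (2,7), (3,5), (4,5), (4,7), (6,7). Each pair (i,j) satisfies i < j and arr[i] > arr[j].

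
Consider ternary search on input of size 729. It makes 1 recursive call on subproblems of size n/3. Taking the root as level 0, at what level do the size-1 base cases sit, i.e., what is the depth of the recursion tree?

For divide and conquer with division factor 3:

Problem sizes at each level:
Level 0: 729
Level 1: 243
Level 2: 81
Level 3: 27
Level 4: 9
Level 5: 3
Level 6: 1

The root is level 0 and the size-1 base case is level 6 (the tree spans levels 0 through 6, i.e. 7 levels counting the root), so the depth is the number of divisions: log_3(729) = 6

The recursion tree depth is log_3(729) = 6. At each level, the problem size is divided by 3, so it takes 6 divisions to reduce to a base case of size 1. The algorithm makes 1 recursive call at each level.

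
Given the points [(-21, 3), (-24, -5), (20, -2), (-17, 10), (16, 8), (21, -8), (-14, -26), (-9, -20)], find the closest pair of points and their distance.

Computing all pairwise distances among 8 points:

d((-21, 3), (-24, -5)) = 8.544
d((-21, 3), (20, -2)) = 41.3038
d((-21, 3), (-17, 10)) = 8.0623
d((-21, 3), (16, 8)) = 37.3363
d((-21, 3), (21, -8)) = 43.4166
d((-21, 3), (-14, -26)) = 29.8329
d((-21, 3), (-9, -20)) = 25.9422
d((-24, -5), (20, -2)) = 44.1022
d((-24, -5), (-17, 10)) = 16.5529
d((-24, -5), (16, 8)) = 42.0595
d((-24, -5), (21, -8)) = 45.0999
d((-24, -5), (-14, -26)) = 23.2594
d((-24, -5), (-9, -20)) = 21.2132
d((20, -2), (-17, 10)) = 38.8973
d((20, -2), (16, 8)) = 10.7703
d((20, -2), (21, -8)) = 6.0828 <-- minimum
d((20, -2), (-14, -26)) = 41.6173
d((20, -2), (-9, -20)) = 34.1321
d((-17, 10), (16, 8)) = 33.0606
d((-17, 10), (21, -8)) = 42.0476
d((-17, 10), (-14, -26)) = 36.1248
d((-17, 10), (-9, -20)) = 31.0483
d((16, 8), (21, -8)) = 16.7631
d((16, 8), (-14, -26)) = 45.3431
d((16, 8), (-9, -20)) = 37.5366
d((21, -8), (-14, -26)) = 39.3573
d((21, -8), (-9, -20)) = 32.311
d((-14, -26), (-9, -20)) = 7.8102

Closest pair: (20, -2) and (21, -8) with distance 6.0828

The closest pair is (20, -2) and (21, -8) with Euclidean distance 6.0828. For 8 points, brute-force pairwise comparison is shown above. For large n, the divide-and-conquer algorithm (sort by x, recurse on halves, check the dividing strip) achieves O(n log n).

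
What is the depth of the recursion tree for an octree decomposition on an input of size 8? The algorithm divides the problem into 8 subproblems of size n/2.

For divide and conquer with division factor 2:

Problem sizes at each level:
Level 0: 8
Level 1: 4
Level 2: 2
Level 3: 1

The root is level 0 and the size-1 base case is level 3 (the tree spans levels 0 through 3, i.e. 4 levels counting the root), so the depth is the number of divisions: log_2(8) = 3

The recursion tree depth is log_2(8) = 3. At each level, the problem size is divided by 2, so it takes 3 divisions to reduce to a base case of size 1. The algorithm makes 8 recursive calls at each level.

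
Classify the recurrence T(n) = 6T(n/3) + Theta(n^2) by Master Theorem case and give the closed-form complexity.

Master Theorem for T(n) = 6T(n/3) + O(n^2):

a = 6, b = 3, c = 2
log_b(a) = log_3(6) = 1.6309

Case 3: c = 2 > log_3(6) = 1.6309
T(n) = O(n^2) = O(n^2)

For T(n) = 6T(n/3) + O(n^2): log_3(6) = 1.6309. This is Case 3 of the Master Theorem (c > log_b(a), work dominated by root), giving O(n^2).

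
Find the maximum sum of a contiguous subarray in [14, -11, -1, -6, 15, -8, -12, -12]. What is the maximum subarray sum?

Using Kadane's algorithm on [14, -11, -1, -6, 15, -8, -12, -12]:

Scanning through the array:
Position 1 (value -11): max_ending_here = 3, max_so_far = 14
Position 2 (value -1): max_ending_here = 2, max_so_far = 14
Position 3 (value -6): max_ending_here = -4, max_so_far = 14
Position 4 (value 15): max_ending_here = 15, max_so_far = 15
Position 5 (value -8): max_ending_here = 7, max_so_far = 15
Position 6 (value -12): max_ending_here = -5, max_so_far = 15
Position 7 (value -12): max_ending_here = -12, max_so_far = 15

Maximum subarray: [15]
Maximum sum: 15

The maximum subarray is [15] with sum 15. This subarray runs from index 4 to index 4.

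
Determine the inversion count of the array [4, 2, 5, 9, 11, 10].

Finding inversions in [4, 2, 5, 9, 11, 10]:

(0, 1): arr[0]=4 > arr[1]=2
(4, 5): arr[4]=11 > arr[5]=10

Total inversions: 2

The array has 2 inversion(s): (0,1), (4,5). Each pair (i,j) satisfies i < j and arr[i] > arr[j].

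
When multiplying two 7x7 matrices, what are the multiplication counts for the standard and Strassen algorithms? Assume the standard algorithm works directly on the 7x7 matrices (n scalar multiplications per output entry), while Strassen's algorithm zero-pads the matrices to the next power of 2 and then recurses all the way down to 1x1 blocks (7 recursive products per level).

Matrix multiplication for 7x7 matrices:

Strassen's algorithm requires power-of-2 dimensions. Pad 7x7 to 8x8 (next power of 2).

Standard algorithm: 7^3 = 343 multiplications
Strassen's algorithm: 7^(log2(8)) = 7^3 = 343 multiplications
Savings: 343 - 343 = 0 multiplications

Standard: 343 multiplications (7^3). Strassen: 343 multiplications (7^3, after padding to 8x8). Strassen reduces 8 recursive multiplications to 7 at each level.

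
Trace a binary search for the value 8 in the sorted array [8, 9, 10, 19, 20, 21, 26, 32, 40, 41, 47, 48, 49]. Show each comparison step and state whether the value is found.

Binary search for 8 in [8, 9, 10, 19, 20, 21, 26, 32, 40, 41, 47, 48, 49]:

lo=0, hi=12, mid=6, arr[mid]=26 -> 26 > 8, search left half
lo=0, hi=5, mid=2, arr[mid]=10 -> 10 > 8, search left half
lo=0, hi=1, mid=0, arr[mid]=8 -> Found target at index 0!

Binary search finds 8 at index 0 after 3 comparisons. The search repeatedly halves the search space by comparing with the middle element.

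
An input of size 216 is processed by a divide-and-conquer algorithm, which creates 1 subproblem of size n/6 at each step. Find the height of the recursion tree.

For divide and conquer with division factor 6:

Problem sizes at each level:
Level 0: 216
Level 1: 36
Level 2: 6
Level 3: 1

The root is level 0 and the size-1 base case is level 3 (the tree spans levels 0 through 3, i.e. 4 levels counting the root), so the depth is the number of divisions: log_6(216) = 3

The recursion tree depth is log_6(216) = 3. At each level, the problem size is divided by 6, so it takes 3 divisions to reduce to a base case of size 1. The algorithm makes 1 recursive call at each level.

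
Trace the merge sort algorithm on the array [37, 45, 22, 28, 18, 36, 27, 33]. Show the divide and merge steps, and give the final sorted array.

Merge sort trace:

Split: [37, 45, 22, 28, 18, 36, 27, 33] -> [37, 45, 22, 28] and [18, 36, 27, 33]
  Split: [37, 45, 22, 28] -> [37, 45] and [22, 28]
    Split: [37, 45] -> [37] and [45]
    Merge: [37] + [45] -> [37, 45]
    Split: [22, 28] -> [22] and [28]
    Merge: [22] + [28] -> [22, 28]
  Merge: [37, 45] + [22, 28] -> [22, 28, 37, 45]
  Split: [18, 36, 27, 33] -> [18, 36] and [27, 33]
    Split: [18, 36] -> [18] and [36]
    Merge: [18] + [36] -> [18, 36]
    Split: [27, 33] -> [27] and [33]
    Merge: [27] + [33] -> [27, 33]
  Merge: [18, 36] + [27, 33] -> [18, 27, 33, 36]
Merge: [22, 28, 37, 45] + [18, 27, 33, 36] -> [18, 22, 27, 28, 33, 36, 37, 45]

Final sorted array: [18, 22, 27, 28, 33, 36, 37, 45]

The merge sort proceeds by recursively splitting the array and merging sorted halves.
After all merges, the sorted array is [18, 22, 27, 28, 33, 36, 37, 45].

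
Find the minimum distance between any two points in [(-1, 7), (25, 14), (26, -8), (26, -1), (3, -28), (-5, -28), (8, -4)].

Computing all pairwise distances among 7 points:

d((-1, 7), (25, 14)) = 26.9258
d((-1, 7), (26, -8)) = 30.8869
d((-1, 7), (26, -1)) = 28.1603
d((-1, 7), (3, -28)) = 35.2278
d((-1, 7), (-5, -28)) = 35.2278
d((-1, 7), (8, -4)) = 14.2127
d((25, 14), (26, -8)) = 22.0227
d((25, 14), (26, -1)) = 15.0333
d((25, 14), (3, -28)) = 47.4131
d((25, 14), (-5, -28)) = 51.614
d((25, 14), (8, -4)) = 24.7588
d((26, -8), (26, -1)) = 7.0 <-- minimum
d((26, -8), (3, -28)) = 30.4795
d((26, -8), (-5, -28)) = 36.8917
d((26, -8), (8, -4)) = 18.4391
d((26, -1), (3, -28)) = 35.4683
d((26, -1), (-5, -28)) = 41.1096
d((26, -1), (8, -4)) = 18.2483
d((3, -28), (-5, -28)) = 8.0
d((3, -28), (8, -4)) = 24.5153
d((-5, -28), (8, -4)) = 27.2947

Closest pair: (26, -8) and (26, -1) with distance 7.0

The closest pair is (26, -8) and (26, -1) with Euclidean distance 7.0. For 7 points, brute-force pairwise comparison is shown above. For large n, the divide-and-conquer algorithm (sort by x, recurse on halves, check the dividing strip) achieves O(n log n).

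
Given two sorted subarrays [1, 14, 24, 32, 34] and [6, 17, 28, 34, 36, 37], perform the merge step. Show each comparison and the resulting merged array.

Merging process:

Compare 1 vs 6: take 1 from left. Merged: [1]
Compare 14 vs 6: take 6 from right. Merged: [1, 6]
Compare 14 vs 17: take 14 from left. Merged: [1, 6, 14]
Compare 24 vs 17: take 17 from right. Merged: [1, 6, 14, 17]
Compare 24 vs 28: take 24 from left. Merged: [1, 6, 14, 17, 24]
Compare 32 vs 28: take 28 from right. Merged: [1, 6, 14, 17, 24, 28]
Compare 32 vs 34: take 32 from left. Merged: [1, 6, 14, 17, 24, 28, 32]
Compare 34 vs 34: take 34 from left. Merged: [1, 6, 14, 17, 24, 28, 32, 34]
Append remaining from right: [34, 36, 37]. Merged: [1, 6, 14, 17, 24, 28, 32, 34, 34, 36, 37]

Final merged array: [1, 6, 14, 17, 24, 28, 32, 34, 34, 36, 37]
Total comparisons: 8

The merged array is [1, 6, 14, 17, 24, 28, 32, 34, 34, 36, 37], requiring 8 comparisons. The merge step runs in O(n) time where n is the total number of elements.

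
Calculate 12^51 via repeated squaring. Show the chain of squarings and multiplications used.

Computing 12^51 by squaring (build up from 12^1; each line after the first costs one multiplication):

12^1 = 12
12^2 = (12^1)^2 = 12^2 = 144
12^3 = 12 * 12^2 = 12 * 144 = 1728
12^6 = (12^3)^2 = 1728^2 = 2985984
12^12 = (12^6)^2 = 2985984^2 = 8916100448256
12^24 = (12^12)^2 = 8916100448256^2 = 79496847203390844133441536
12^25 = 12 * 12^24 = 12 * 79496847203390844133441536 = 953962166440690129601298432
12^50 = (12^25)^2 = 953962166440690129601298432^2 = 910043815000214977332758527534256632492715260325658624
12^51 = 12 * 12^50 = 12 * 910043815000214977332758527534256632492715260325658624 = 10920525780002579727993102330411079589912583123907903488

Result: 10920525780002579727993102330411079589912583123907903488
Multiplications needed: 8 (8 lines after 12^1)

12^51 = 10920525780002579727993102330411079589912583123907903488. Using exponentiation by squaring, this requires 8 multiplications. The key idea: if the exponent is even, square the half-power; if odd, multiply by the base once.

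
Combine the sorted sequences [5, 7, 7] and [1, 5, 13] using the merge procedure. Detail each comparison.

Merging process:

Compare 5 vs 1: take 1 from right. Merged: [1]
Compare 5 vs 5: take 5 from left. Merged: [1, 5]
Compare 7 vs 5: take 5 from right. Merged: [1, 5, 5]
Compare 7 vs 13: take 7 from left. Merged: [1, 5, 5, 7]
Compare 7 vs 13: take 7 from left. Merged: [1, 5, 5, 7, 7]
Append remaining from right: [13]. Merged: [1, 5, 5, 7, 7, 13]

Final merged array: [1, 5, 5, 7, 7, 13]
Total comparisons: 5

The merged array is [1, 5, 5, 7, 7, 13], requiring 5 comparisons. The merge step runs in O(n) time where n is the total number of elements.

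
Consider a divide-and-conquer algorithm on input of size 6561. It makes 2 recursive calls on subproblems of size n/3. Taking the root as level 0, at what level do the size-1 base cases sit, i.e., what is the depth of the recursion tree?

For divide and conquer with division factor 3:

Problem sizes at each level:
Level 0: 6561
Level 1: 2187
Level 2: 729
Level 3: 243
Level 4: 81
Level 5: 27
Level 6: 9
Level 7: 3
Level 8: 1

The root is level 0 and the size-1 base case is level 8 (the tree spans levels 0 through 8, i.e. 9 levels counting the root), so the depth is the number of divisions: log_3(6561) = 8

The recursion tree depth is log_3(6561) = 8. At each level, the problem size is divided by 3, so it takes 8 divisions to reduce to a base case of size 1. The algorithm makes 2 recursive calls at each level.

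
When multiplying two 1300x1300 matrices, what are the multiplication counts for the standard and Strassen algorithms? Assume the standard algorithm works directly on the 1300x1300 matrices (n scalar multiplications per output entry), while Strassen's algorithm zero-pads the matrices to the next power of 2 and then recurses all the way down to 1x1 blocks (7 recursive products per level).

Matrix multiplication for 1300x1300 matrices:

Strassen's algorithm requires power-of-2 dimensions. Pad 1300x1300 to 2048x2048 (next power of 2).

Standard algorithm: 1300^3 = 2197000000 multiplications
Strassen's algorithm: 7^(log2(2048)) = 7^11 = 1977326743 multiplications
Savings: 2197000000 - 1977326743 = 219673257 multiplications

Standard: 2197000000 multiplications (1300^3). Strassen: 1977326743 multiplications (7^11, after padding to 2048x2048). Strassen reduces 8 recursive multiplications to 7 at each level.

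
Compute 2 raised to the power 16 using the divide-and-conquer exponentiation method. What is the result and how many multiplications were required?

Computing 2^16 by squaring (build up from 2^1; each line after the first costs one multiplication):

2^1 = 2
2^2 = (2^1)^2 = 2^2 = 4
2^4 = (2^2)^2 = 4^2 = 16
2^8 = (2^4)^2 = 16^2 = 256
2^16 = (2^8)^2 = 256^2 = 65536

Result: 65536
Multiplications needed: 4 (4 lines after 2^1)

2^16 = 65536. Using exponentiation by squaring, this requires 4 multiplications. The key idea: if the exponent is even, square the half-power; if odd, multiply by the base once.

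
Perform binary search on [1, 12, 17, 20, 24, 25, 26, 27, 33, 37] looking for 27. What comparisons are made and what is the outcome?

Binary search for 27 in [1, 12, 17, 20, 24, 25, 26, 27, 33, 37]:

lo=0, hi=9, mid=4, arr[mid]=24 -> 24 < 27, search right half
lo=5, hi=9, mid=7, arr[mid]=27 -> Found target at index 7!

Binary search finds 27 at index 7 after 2 comparisons. The search repeatedly halves the search space by comparing with the middle element.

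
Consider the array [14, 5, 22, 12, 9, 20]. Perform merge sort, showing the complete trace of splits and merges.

Merge sort trace:

Split: [14, 5, 22, 12, 9, 20] -> [14, 5, 22] and [12, 9, 20]
  Split: [14, 5, 22] -> [14] and [5, 22]
    Split: [5, 22] -> [5] and [22]
    Merge: [5] + [22] -> [5, 22]
  Merge: [14] + [5, 22] -> [5, 14, 22]
  Split: [12, 9, 20] -> [12] and [9, 20]
    Split: [9, 20] -> [9] and [20]
    Merge: [9] + [20] -> [9, 20]
  Merge: [12] + [9, 20] -> [9, 12, 20]
Merge: [5, 14, 22] + [9, 12, 20] -> [5, 9, 12, 14, 20, 22]

Final sorted array: [5, 9, 12, 14, 20, 22]

The merge sort proceeds by recursively splitting the array and merging sorted halves.
After all merges, the sorted array is [5, 9, 12, 14, 20, 22].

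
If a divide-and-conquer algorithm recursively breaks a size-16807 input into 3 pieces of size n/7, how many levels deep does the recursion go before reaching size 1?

For divide and conquer with division factor 7:

Problem sizes at each level:
Level 0: 16807
Level 1: 2401
Level 2: 343
Level 3: 49
Level 4: 7
Level 5: 1

The root is level 0 and the size-1 base case is level 5 (the tree spans levels 0 through 5, i.e. 6 levels counting the root), so the depth is the number of divisions: log_7(16807) = 5

The recursion tree depth is log_7(16807) = 5. At each level, the problem size is divided by 7, so it takes 5 divisions to reduce to a base case of size 1. The algorithm makes 3 recursive calls at each level.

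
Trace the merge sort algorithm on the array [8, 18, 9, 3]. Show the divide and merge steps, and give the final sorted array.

Merge sort trace:

Split: [8, 18, 9, 3] -> [8, 18] and [9, 3]
  Split: [8, 18] -> [8] and [18]
  Merge: [8] + [18] -> [8, 18]
  Split: [9, 3] -> [9] and [3]
  Merge: [9] + [3] -> [3, 9]
Merge: [8, 18] + [3, 9] -> [3, 8, 9, 18]

Final sorted array: [3, 8, 9, 18]

The merge sort proceeds by recursively splitting the array and merging sorted halves.
After all merges, the sorted array is [3, 8, 9, 18].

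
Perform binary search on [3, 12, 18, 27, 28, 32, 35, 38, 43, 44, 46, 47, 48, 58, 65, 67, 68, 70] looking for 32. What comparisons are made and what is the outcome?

Binary search for 32 in [3, 12, 18, 27, 28, 32, 35, 38, 43, 44, 46, 47, 48, 58, 65, 67, 68, 70]:

lo=0, hi=17, mid=8, arr[mid]=43 -> 43 > 32, search left half
lo=0, hi=7, mid=3, arr[mid]=27 -> 27 < 32, search right half
lo=4, hi=7, mid=5, arr[mid]=32 -> Found target at index 5!

Binary search finds 32 at index 5 after 3 comparisons. The search repeatedly halves the search space by comparing with the middle element.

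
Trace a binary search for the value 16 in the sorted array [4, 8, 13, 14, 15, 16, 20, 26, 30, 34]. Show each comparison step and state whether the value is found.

Binary search for 16 in [4, 8, 13, 14, 15, 16, 20, 26, 30, 34]:

lo=0, hi=9, mid=4, arr[mid]=15 -> 15 < 16, search right half
lo=5, hi=9, mid=7, arr[mid]=26 -> 26 > 16, search left half
lo=5, hi=6, mid=5, arr[mid]=16 -> Found target at index 5!

Binary search finds 16 at index 5 after 3 comparisons. The search repeatedly halves the search space by comparing with the middle element.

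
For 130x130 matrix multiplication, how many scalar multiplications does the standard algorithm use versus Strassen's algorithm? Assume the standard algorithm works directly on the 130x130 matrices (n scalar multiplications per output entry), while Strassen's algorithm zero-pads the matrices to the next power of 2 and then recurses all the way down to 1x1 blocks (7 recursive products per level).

Matrix multiplication for 130x130 matrices:

Strassen's algorithm requires power-of-2 dimensions. Pad 130x130 to 256x256 (next power of 2).

Standard algorithm: 130^3 = 2197000 multiplications
Strassen's algorithm: 7^(log2(256)) = 7^8 = 5764801 multiplications
Difference: 2197000 - 5764801 = -3567801 (Strassen uses MORE here due to padding overhead — for small or just-over-power-of-2 n, padding can outweigh the per-level savings)

Standard: 2197000 multiplications (130^3). Strassen: 5764801 multiplications (7^8, after padding to 256x256). Strassen reduces 8 recursive multiplications to 7 at each level.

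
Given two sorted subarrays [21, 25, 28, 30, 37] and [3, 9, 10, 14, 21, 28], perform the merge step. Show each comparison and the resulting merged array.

Merging process:

Compare 21 vs 3: take 3 from right. Merged: [3]
Compare 21 vs 9: take 9 from right. Merged: [3, 9]
Compare 21 vs 10: take 10 from right. Merged: [3, 9, 10]
Compare 21 vs 14: take 14 from right. Merged: [3, 9, 10, 14]
Compare 21 vs 21: take 21 from left. Merged: [3, 9, 10, 14, 21]
Compare 25 vs 21: take 21 from right. Merged: [3, 9, 10, 14, 21, 21]
Compare 25 vs 28: take 25 from left. Merged: [3, 9, 10, 14, 21, 21, 25]
Compare 28 vs 28: take 28 from left. Merged: [3, 9, 10, 14, 21, 21, 25, 28]
Compare 30 vs 28: take 28 from right. Merged: [3, 9, 10, 14, 21, 21, 25, 28, 28]
Append remaining from left: [30, 37]. Merged: [3, 9, 10, 14, 21, 21, 25, 28, 28, 30, 37]

Final merged array: [3, 9, 10, 14, 21, 21, 25, 28, 28, 30, 37]
Total comparisons: 9

The merged array is [3, 9, 10, 14, 21, 21, 25, 28, 28, 30, 37], requiring 9 comparisons. The merge step runs in O(n) time where n is the total number of elements.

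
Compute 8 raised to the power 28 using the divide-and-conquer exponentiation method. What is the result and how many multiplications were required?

Computing 8^28 by squaring (build up from 8^1; each line after the first costs one multiplication):

8^1 = 8
8^2 = (8^1)^2 = 8^2 = 64
8^3 = 8 * 8^2 = 8 * 64 = 512
8^6 = (8^3)^2 = 512^2 = 262144
8^7 = 8 * 8^6 = 8 * 262144 = 2097152
8^14 = (8^7)^2 = 2097152^2 = 4398046511104
8^28 = (8^14)^2 = 4398046511104^2 = 19342813113834066795298816

Result: 19342813113834066795298816
Multiplications needed: 6 (6 lines after 8^1)

8^28 = 19342813113834066795298816. Using exponentiation by squaring, this requires 6 multiplications. The key idea: if the exponent is even, square the half-power; if odd, multiply by the base once.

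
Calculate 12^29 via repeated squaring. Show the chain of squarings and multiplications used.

Computing 12^29 by squaring (build up from 12^1; each line after the first costs one multiplication):

12^1 = 12
12^2 = (12^1)^2 = 12^2 = 144
12^3 = 12 * 12^2 = 12 * 144 = 1728
12^6 = (12^3)^2 = 1728^2 = 2985984
12^7 = 12 * 12^6 = 12 * 2985984 = 35831808
12^14 = (12^7)^2 = 35831808^2 = 1283918464548864
12^28 = (12^14)^2 = 1283918464548864^2 = 1648446623609512543951043690496
12^29 = 12 * 12^28 = 12 * 1648446623609512543951043690496 = 19781359483314150527412524285952

Result: 19781359483314150527412524285952
Multiplications needed: 7 (7 lines after 12^1)

12^29 = 19781359483314150527412524285952. Using exponentiation by squaring, this requires 7 multiplications. The key idea: if the exponent is even, square the half-power; if odd, multiply by the base once.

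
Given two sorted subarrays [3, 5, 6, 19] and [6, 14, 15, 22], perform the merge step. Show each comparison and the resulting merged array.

Merging process:

Compare 3 vs 6: take 3 from left. Merged: [3]
Compare 5 vs 6: take 5 from left. Merged: [3, 5]
Compare 6 vs 6: take 6 from left. Merged: [3, 5, 6]
Compare 19 vs 6: take 6 from right. Merged: [3, 5, 6, 6]
Compare 19 vs 14: take 14 from right. Merged: [3, 5, 6, 6, 14]
Compare 19 vs 15: take 15 from right. Merged: [3, 5, 6, 6, 14, 15]
Compare 19 vs 22: take 19 from left. Merged: [3, 5, 6, 6, 14, 15, 19]
Append remaining from right: [22]. Merged: [3, 5, 6, 6, 14, 15, 19, 22]

Final merged array: [3, 5, 6, 6, 14, 15, 19, 22]
Total comparisons: 7

The merged array is [3, 5, 6, 6, 14, 15, 19, 22], requiring 7 comparisons. The merge step runs in O(n) time where n is the total number of elements.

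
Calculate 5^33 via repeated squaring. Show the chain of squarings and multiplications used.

Computing 5^33 by squaring (build up from 5^1; each line after the first costs one multiplication):

5^1 = 5
5^2 = (5^1)^2 = 5^2 = 25
5^4 = (5^2)^2 = 25^2 = 625
5^8 = (5^4)^2 = 625^2 = 390625
5^16 = (5^8)^2 = 390625^2 = 152587890625
5^32 = (5^16)^2 = 152587890625^2 = 23283064365386962890625
5^33 = 5 * 5^32 = 5 * 23283064365386962890625 = 116415321826934814453125

Result: 116415321826934814453125
Multiplications needed: 6 (6 lines after 5^1)

5^33 = 116415321826934814453125. Using exponentiation by squaring, this requires 6 multiplications. The key idea: if the exponent is even, square the half-power; if odd, multiply by the base once.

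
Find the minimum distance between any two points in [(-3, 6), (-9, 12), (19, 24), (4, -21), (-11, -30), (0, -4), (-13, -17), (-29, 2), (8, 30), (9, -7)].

Computing all pairwise distances among 10 points:

d((-3, 6), (-9, 12)) = 8.4853 <-- minimum
d((-3, 6), (19, 24)) = 28.4253
d((-3, 6), (4, -21)) = 27.8927
d((-3, 6), (-11, -30)) = 36.8782
d((-3, 6), (0, -4)) = 10.4403
d((-3, 6), (-13, -17)) = 25.0799
d((-3, 6), (-29, 2)) = 26.3059
d((-3, 6), (8, 30)) = 26.4008
d((-3, 6), (9, -7)) = 17.6918
d((-9, 12), (19, 24)) = 30.4631
d((-9, 12), (4, -21)) = 35.4683
d((-9, 12), (-11, -30)) = 42.0476
d((-9, 12), (0, -4)) = 18.3576
d((-9, 12), (-13, -17)) = 29.2746
d((-9, 12), (-29, 2)) = 22.3607
d((-9, 12), (8, 30)) = 24.7588
d((-9, 12), (9, -7)) = 26.1725
d((19, 24), (4, -21)) = 47.4342
d((19, 24), (-11, -30)) = 61.7738
d((19, 24), (0, -4)) = 33.8378
d((19, 24), (-13, -17)) = 52.0096
d((19, 24), (-29, 2)) = 52.8015
d((19, 24), (8, 30)) = 12.53
d((19, 24), (9, -7)) = 32.573
d((4, -21), (-11, -30)) = 17.4929
d((4, -21), (0, -4)) = 17.4642
d((4, -21), (-13, -17)) = 17.4642
d((4, -21), (-29, 2)) = 40.2244
d((4, -21), (8, 30)) = 51.1566
d((4, -21), (9, -7)) = 14.8661
d((-11, -30), (0, -4)) = 28.2312
d((-11, -30), (-13, -17)) = 13.1529
d((-11, -30), (-29, 2)) = 36.7151
d((-11, -30), (8, 30)) = 62.9365
d((-11, -30), (9, -7)) = 30.4795
d((0, -4), (-13, -17)) = 18.3848
d((0, -4), (-29, 2)) = 29.6142
d((0, -4), (8, 30)) = 34.9285
d((0, -4), (9, -7)) = 9.4868
d((-13, -17), (-29, 2)) = 24.8395
d((-13, -17), (8, 30)) = 51.4782
d((-13, -17), (9, -7)) = 24.1661
d((-29, 2), (8, 30)) = 46.4004
d((-29, 2), (9, -7)) = 39.0512
d((8, 30), (9, -7)) = 37.0135

Closest pair: (-3, 6) and (-9, 12) with distance 8.4853

The closest pair is (-3, 6) and (-9, 12) with Euclidean distance 8.4853. For 10 points, brute-force pairwise comparison is shown above. For large n, the divide-and-conquer algorithm (sort by x, recurse on halves, check the dividing strip) achieves O(n log n).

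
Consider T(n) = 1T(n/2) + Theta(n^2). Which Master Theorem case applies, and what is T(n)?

Master Theorem for T(n) = 1T(n/2) + O(n^2):

a = 1, b = 2, c = 2
log_b(a) = log_2(1) = 0.0000

Case 3: c = 2 > log_2(1) = 0.0000
T(n) = O(n^2) = O(n^2)

For T(n) = 1T(n/2) + O(n^2): log_2(1) = 0.0000. This is Case 3 of the Master Theorem (c > log_b(a), work dominated by root), giving O(n^2).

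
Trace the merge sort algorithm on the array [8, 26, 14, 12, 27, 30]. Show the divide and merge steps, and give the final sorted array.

Merge sort trace:

Split: [8, 26, 14, 12, 27, 30] -> [8, 26, 14] and [12, 27, 30]
  Split: [8, 26, 14] -> [8] and [26, 14]
    Split: [26, 14] -> [26] and [14]
    Merge: [26] + [14] -> [14, 26]
  Merge: [8] + [14, 26] -> [8, 14, 26]
  Split: [12, 27, 30] -> [12] and [27, 30]
    Split: [27, 30] -> [27] and [30]
    Merge: [27] + [30] -> [27, 30]
  Merge: [12] + [27, 30] -> [12, 27, 30]
Merge: [8, 14, 26] + [12, 27, 30] -> [8, 12, 14, 26, 27, 30]

Final sorted array: [8, 12, 14, 26, 27, 30]

The merge sort proceeds by recursively splitting the array and merging sorted halves.
After all merges, the sorted array is [8, 12, 14, 26, 27, 30].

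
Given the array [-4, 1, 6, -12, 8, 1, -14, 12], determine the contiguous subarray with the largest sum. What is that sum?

Using Kadane's algorithm on [-4, 1, 6, -12, 8, 1, -14, 12]:

Scanning through the array:
Position 1 (value 1): max_ending_here = 1, max_so_far = 1
Position 2 (value 6): max_ending_here = 7, max_so_far = 7
Position 3 (value -12): max_ending_here = -5, max_so_far = 7
Position 4 (value 8): max_ending_here = 8, max_so_far = 8
Position 5 (value 1): max_ending_here = 9, max_so_far = 9
Position 6 (value -14): max_ending_here = -5, max_so_far = 9
Position 7 (value 12): max_ending_here = 12, max_so_far = 12

Maximum subarray: [12]
Maximum sum: 12

The maximum subarray is [12] with sum 12. This subarray runs from index 7 to index 7.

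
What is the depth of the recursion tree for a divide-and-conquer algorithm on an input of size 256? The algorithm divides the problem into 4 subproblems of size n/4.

For divide and conquer with division factor 4:

Problem sizes at each level:
Level 0: 256
Level 1: 64
Level 2: 16
Level 3: 4
Level 4: 1

The root is level 0 and the size-1 base case is level 4 (the tree spans levels 0 through 4, i.e. 5 levels counting the root), so the depth is the number of divisions: log_4(256) = 4

The recursion tree depth is log_4(256) = 4. At each level, the problem size is divided by 4, so it takes 4 divisions to reduce to a base case of size 1. The algorithm makes 4 recursive calls at each level.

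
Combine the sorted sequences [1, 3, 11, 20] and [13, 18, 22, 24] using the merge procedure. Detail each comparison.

Merging process:

Compare 1 vs 13: take 1 from left. Merged: [1]
Compare 3 vs 13: take 3 from left. Merged: [1, 3]
Compare 11 vs 13: take 11 from left. Merged: [1, 3, 11]
Compare 20 vs 13: take 13 from right. Merged: [1, 3, 11, 13]
Compare 20 vs 18: take 18 from right. Merged: [1, 3, 11, 13, 18]
Compare 20 vs 22: take 20 from left. Merged: [1, 3, 11, 13, 18, 20]
Append remaining from right: [22, 24]. Merged: [1, 3, 11, 13, 18, 20, 22, 24]

Final merged array: [1, 3, 11, 13, 18, 20, 22, 24]
Total comparisons: 6

The merged array is [1, 3, 11, 13, 18, 20, 22, 24], requiring 6 comparisons. The merge step runs in O(n) time where n is the total number of elements.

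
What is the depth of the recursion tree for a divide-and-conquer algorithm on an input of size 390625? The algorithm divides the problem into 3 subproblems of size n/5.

For divide and conquer with division factor 5:

Problem sizes at each level:
Level 0: 390625
Level 1: 78125
Level 2: 15625
Level 3: 3125
Level 4: 625
Level 5: 125
Level 6: 25
Level 7: 5
Level 8: 1

The root is level 0 and the size-1 base case is level 8 (the tree spans levels 0 through 8, i.e. 9 levels counting the root), so the depth is the number of divisions: log_5(390625) = 8

The recursion tree depth is log_5(390625) = 8. At each level, the problem size is divided by 5, so it takes 8 divisions to reduce to a base case of size 1. The algorithm makes 3 recursive calls at each level.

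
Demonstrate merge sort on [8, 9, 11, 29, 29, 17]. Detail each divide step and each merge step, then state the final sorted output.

Merge sort trace:

Split: [8, 9, 11, 29, 29, 17] -> [8, 9, 11] and [29, 29, 17]
  Split: [8, 9, 11] -> [8] and [9, 11]
    Split: [9, 11] -> [9] and [11]
    Merge: [9] + [11] -> [9, 11]
  Merge: [8] + [9, 11] -> [8, 9, 11]
  Split: [29, 29, 17] -> [29] and [29, 17]
    Split: [29, 17] -> [29] and [17]
    Merge: [29] + [17] -> [17, 29]
  Merge: [29] + [17, 29] -> [17, 29, 29]
Merge: [8, 9, 11] + [17, 29, 29] -> [8, 9, 11, 17, 29, 29]

Final sorted array: [8, 9, 11, 17, 29, 29]

The merge sort proceeds by recursively splitting the array and merging sorted halves.
After all merges, the sorted array is [8, 9, 11, 17, 29, 29].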